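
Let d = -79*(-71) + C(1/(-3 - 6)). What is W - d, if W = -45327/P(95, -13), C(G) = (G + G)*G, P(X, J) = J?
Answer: -2234816/1053 ≈ -2122.3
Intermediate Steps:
C(G) = 2*G**2 (C(G) = (2*G)*G = 2*G**2)
W = 45327/13 (W = -45327/(-13) = -45327*(-1/13) = 45327/13 ≈ 3486.7)
d = 454331/81 (d = -79*(-71) + 2*(1/(-3 - 6))**2 = 5609 + 2*(1/(-9))**2 = 5609 + 2*(-1/9)**2 = 5609 + 2*(1/81) = 5609 + 2/81 = 454331/81 ≈ 5609.0)
W - d = 45327/13 - 1*454331/81 = 45327/13 - 454331/81 = -2234816/1053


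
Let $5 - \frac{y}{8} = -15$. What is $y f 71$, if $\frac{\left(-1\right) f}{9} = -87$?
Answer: $8894880$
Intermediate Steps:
$f = 783$ ($f = \left(-9\right) \left(-87\right) = 783$)
$y = 160$ ($y = 40 - -120 = 40 + 120 = 160$)
$y f 71 = 160 \cdot 783 \cdot 71 = 125280 \cdot 71 = 8894880$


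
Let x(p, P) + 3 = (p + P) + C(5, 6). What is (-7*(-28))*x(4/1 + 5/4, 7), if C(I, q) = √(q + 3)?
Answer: 2401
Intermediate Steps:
C(I, q) = √(3 + q)
x(p, P) = P + p (x(p, P) = -3 + ((p + P) + √(3 + 6)) = -3 + ((P + p) + √9) = -3 + ((P + p) + 3) = -3 + (3 + P + p) = P + p)
(-7*(-28))*x(4/1 + 5/4, 7) = (-7*(-28))*(7 + (4/1 + 5/4)) = 196*(7 + (4*1 + 5*(¼))) = 196*(7 + (4 + 5/4)) = 196*(7 + 21/4) = 196*(49/4) = 2401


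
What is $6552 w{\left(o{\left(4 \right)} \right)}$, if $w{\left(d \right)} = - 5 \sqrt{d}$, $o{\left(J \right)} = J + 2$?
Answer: $- 32760 \sqrt{6} \approx -80245.0$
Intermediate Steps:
$o{\left(J \right)} = 2 + J$
$6552 w{\left(o{\left(4 \right)} \right)} = 6552 \left(- 5 \sqrt{2 + 4}\right) = 6552 \left(- 5 \sqrt{6}\right) = - 32760 \sqrt{6}$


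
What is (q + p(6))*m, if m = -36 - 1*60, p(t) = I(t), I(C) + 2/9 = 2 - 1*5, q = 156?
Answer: -44000/3 ≈ -14667.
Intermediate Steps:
I(C) = -29/9 (I(C) = -2/9 + (2 - 1*5) = -2/9 + (2 - 5) = -2/9 - 3 = -29/9)
p(t) = -29/9
m = -96 (m = -36 - 60 = -96)
(q + p(6))*m = (156 - 29/9)*(-96) = (1375/9)*(-96) = -44000/3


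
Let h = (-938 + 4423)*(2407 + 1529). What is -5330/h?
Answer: -13/33456 ≈ -0.00038857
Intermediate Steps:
h = 13716960 (h = 3485*3936 = 13716960)
-5330/h = -5330/13716960 = -5330*1/13716960 = -13/33456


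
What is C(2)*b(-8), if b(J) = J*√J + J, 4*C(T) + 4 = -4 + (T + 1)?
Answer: 10 + 20*I*√2 ≈ 10.0 + 28.284*I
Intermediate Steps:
C(T) = -7/4 + T/4 (C(T) = -1 + (-4 + (T + 1))/4 = -1 + (-4 + (1 + T))/4 = -1 + (-3 + T)/4 = -1 + (-¾ + T/4) = -7/4 + T/4)
b(J) = J + J^(3/2) (b(J) = J^(3/2) + J = J + J^(3/2))
C(2)*b(-8) = (-7/4 + (¼)*2)*(-8 + (-8)^(3/2)) = (-7/4 + ½)*(-8 - 16*I*√2) = -5*(-8 - 16*I*√2)/4 = 10 + 20*I*√2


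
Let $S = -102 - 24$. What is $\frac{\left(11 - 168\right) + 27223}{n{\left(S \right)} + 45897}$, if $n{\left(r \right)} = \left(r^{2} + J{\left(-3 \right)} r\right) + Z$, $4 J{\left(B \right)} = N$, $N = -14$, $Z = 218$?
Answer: $\frac{13533}{31216} \approx 0.43353$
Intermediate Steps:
$S = -126$
$J{\left(B \right)} = - \frac{7}{2}$ ($J{\left(B \right)} = \frac{1}{4} \left(-14\right) = - \frac{7}{2}$)
$n{\left(r \right)} = 218 + r^{2} - \frac{7 r}{2}$ ($n{\left(r \right)} = \left(r^{2} - \frac{7 r}{2}\right) + 218 = 218 + r^{2} - \frac{7 r}{2}$)
$\frac{\left(11 - 168\right) + 27223}{n{\left(S \right)} + 45897} = \frac{\left(11 - 168\right) + 27223}{\left(218 + \left(-126\right)^{2} - -441\right) + 45897} = \frac{\left(11 - 168\right) + 27223}{\left(218 + 15876 + 441\right) + 45897} = \frac{-157 + 27223}{16535 + 45897} = \frac{27066}{62432} = 27066 \cdot \frac{1}{62432} = \frac{13533}{31216}$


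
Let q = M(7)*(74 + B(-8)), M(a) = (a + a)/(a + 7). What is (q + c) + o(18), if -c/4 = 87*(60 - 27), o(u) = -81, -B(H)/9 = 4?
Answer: -11527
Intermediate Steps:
B(H) = -36 (B(H) = -9*4 = -36)
c = -11484 (c = -348*(60 - 27) = -348*33 = -4*2871 = -11484)
M(a) = 2*a/(7 + a) (M(a) = (2*a)/(7 + a) = 2*a/(7 + a))
q = 38 (q = (2*7/(7 + 7))*(74 - 36) = (2*7/14)*38 = (2*7*(1/14))*38 = 1*38 = 38)
(q + c) + o(18) = (38 - 11484) - 81 = -11446 - 81 = -11527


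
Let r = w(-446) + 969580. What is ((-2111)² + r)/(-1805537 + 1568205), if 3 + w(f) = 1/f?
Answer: -2419950507/105850072 ≈ -22.862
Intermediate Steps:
w(f) = -3 + 1/f
r = 432431341/446 (r = (-3 + 1/(-446)) + 969580 = (-3 - 1/446) + 969580 = -1339/446 + 969580 = 432431341/446 ≈ 9.6958e+5)
((-2111)² + r)/(-1805537 + 1568205) = ((-2111)² + 432431341/446)/(-1805537 + 1568205) = (4456321 + 432431341/446)/(-237332) = (2419950507/446)*(-1/237332) = -2419950507/105850072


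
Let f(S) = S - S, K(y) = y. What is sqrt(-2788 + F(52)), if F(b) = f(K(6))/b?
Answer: 2*I*sqrt(697) ≈ 52.802*I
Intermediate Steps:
f(S) = 0
F(b) = 0 (F(b) = 0/b = 0)
sqrt(-2788 + F(52)) = sqrt(-2788 + 0) = sqrt(-2788) = 2*I*sqrt(697)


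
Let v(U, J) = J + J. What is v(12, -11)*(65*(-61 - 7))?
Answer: 97240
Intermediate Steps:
v(U, J) = 2*J
v(12, -11)*(65*(-61 - 7)) = (2*(-11))*(65*(-61 - 7)) = -1430*(-68) = -22*(-4420) = 97240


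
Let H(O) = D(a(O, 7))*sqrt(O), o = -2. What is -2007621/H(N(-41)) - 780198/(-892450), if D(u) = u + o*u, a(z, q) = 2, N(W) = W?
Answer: 390099/446225 - 2007621*I*sqrt(41)/82 ≈ 0.87422 - 1.5677e+5*I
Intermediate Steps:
D(u) = -u (D(u) = u - 2*u = -u)
H(O) = -2*sqrt(O) (H(O) = (-1*2)*sqrt(O) = -2*sqrt(O))
-2007621/H(N(-41)) - 780198/(-892450) = -2007621*I*sqrt(41)/82 - 780198/(-892450) = -2007621*I*sqrt(41)/82 - 780198*(-1/892450) = -2007621*I*sqrt(41)/82 + 390099/446225 = 390099/446225 - 2007621*I*sqrt(41)/82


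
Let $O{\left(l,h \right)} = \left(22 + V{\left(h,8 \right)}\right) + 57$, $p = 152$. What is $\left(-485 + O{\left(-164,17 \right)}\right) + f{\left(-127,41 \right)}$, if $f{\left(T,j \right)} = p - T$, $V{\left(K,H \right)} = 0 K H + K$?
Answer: $-110$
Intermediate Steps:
$V{\left(K,H \right)} = K$ ($V{\left(K,H \right)} = 0 H + K = 0 + K = K$)
$O{\left(l,h \right)} = 79 + h$ ($O{\left(l,h \right)} = \left(22 + h\right) + 57 = 79 + h$)
$f{\left(T,j \right)} = 152 - T$
$\left(-485 + O{\left(-164,17 \right)}\right) + f{\left(-127,41 \right)} = \left(-485 + \left(79 + 17\right)\right) + \left(152 - -127\right) = \left(-485 + 96\right) + \left(152 + 127\right) = -389 + 279 = -110$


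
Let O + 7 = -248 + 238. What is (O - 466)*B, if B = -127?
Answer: 61341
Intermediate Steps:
O = -17 (O = -7 + (-248 + 238) = -7 - 10 = -17)
(O - 466)*B = (-17 - 466)*(-127) = -483*(-127) = 61341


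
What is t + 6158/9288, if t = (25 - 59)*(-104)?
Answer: 16424263/4644 ≈ 3536.7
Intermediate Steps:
t = 3536 (t = -34*(-104) = 3536)
t + 6158/9288 = 3536 + 6158/9288 = 3536 + 6158*(1/9288) = 3536 + 3079/4644 = 16424263/4644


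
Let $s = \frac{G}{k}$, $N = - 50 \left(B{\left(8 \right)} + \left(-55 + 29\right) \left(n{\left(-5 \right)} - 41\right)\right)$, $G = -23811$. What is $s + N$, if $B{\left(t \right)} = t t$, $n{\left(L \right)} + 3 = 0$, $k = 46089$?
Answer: $- \frac{927933137}{15363} \approx -60401.0$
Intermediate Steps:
$n{\left(L \right)} = -3$ ($n{\left(L \right)} = -3 + 0 = -3$)
$B{\left(t \right)} = t^{2}$
$N = -60400$ ($N = - 50 \left(8^{2} + \left(-55 + 29\right) \left(-3 - 41\right)\right) = - 50 \left(64 - -1144\right) = - 50 \left(64 + 1144\right) = \left(-50\right) 1208 = -60400$)
$s = - \frac{7937}{15363}$ ($s = - \frac{23811}{46089} = \left(-23811\right) \frac{1}{46089} = - \frac{7937}{15363} \approx -0.51663$)
$s + N = - \frac{7937}{15363} - 60400 = - \frac{927933137}{15363}$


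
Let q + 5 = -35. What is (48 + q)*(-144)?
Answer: -1152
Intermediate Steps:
q = -40 (q = -5 - 35 = -40)
(48 + q)*(-144) = (48 - 40)*(-144) = 8*(-144) = -1152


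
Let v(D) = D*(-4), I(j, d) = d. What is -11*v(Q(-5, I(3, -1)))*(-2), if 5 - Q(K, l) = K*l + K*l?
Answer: 440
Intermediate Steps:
Q(K, l) = 5 - 2*K*l (Q(K, l) = 5 - (K*l + K*l) = 5 - 2*K*l)
v(D) = -4*D
-11*v(Q(-5, I(3, -1)))*(-2) = -(-44)*(5 - 2*(-5)*(-1))*(-2) = -(-44)*(5 - 10)*(-2) = -(-44)*(-5)*(-2) = -11*20*(-2) = -220*(-2) = 440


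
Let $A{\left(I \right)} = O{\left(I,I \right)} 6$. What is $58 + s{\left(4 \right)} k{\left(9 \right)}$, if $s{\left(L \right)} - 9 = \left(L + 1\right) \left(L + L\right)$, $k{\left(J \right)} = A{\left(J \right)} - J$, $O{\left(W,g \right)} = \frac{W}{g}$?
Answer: $-89$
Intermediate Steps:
$A{\left(I \right)} = 6$ ($A{\left(I \right)} = \frac{I}{I} 6 = 1 \cdot 6 = 6$)
$k{\left(J \right)} = 6 - J$
$s{\left(L \right)} = 9 + 2 L \left(1 + L\right)$ ($s{\left(L \right)} = 9 + \left(L + 1\right) \left(L + L\right) = 9 + \left(1 + L\right) 2 L = 9 + 2 L \left(1 + L\right)$)
$58 + s{\left(4 \right)} k{\left(9 \right)} = 58 + \left(9 + 2 \cdot 4 + 2 \cdot 4^{2}\right) \left(6 - 9\right) = 58 + \left(9 + 8 + 2 \cdot 16\right) \left(6 - 9\right) = 58 + \left(9 + 8 + 32\right) \left(-3\right) = 58 + 49 \left(-3\right) = 58 - 147 = -89$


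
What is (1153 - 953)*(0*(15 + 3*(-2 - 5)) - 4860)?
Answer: -972000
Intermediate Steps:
(1153 - 953)*(0*(15 + 3*(-2 - 5)) - 4860) = 200*(0*(15 + 3*(-7)) - 4860) = 200*(0*(15 - 21) - 4860) = 200*(0*(-6) - 4860) = 200*(0 - 4860) = 200*(-4860) = -972000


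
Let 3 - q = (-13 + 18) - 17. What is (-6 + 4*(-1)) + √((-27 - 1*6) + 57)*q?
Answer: -10 + 30*√6 ≈ 63.485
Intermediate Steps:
q = 15 (q = 3 - ((-13 + 18) - 17) = 3 - (5 - 17) = 3 - 1*(-12) = 3 + 12 = 15)
(-6 + 4*(-1)) + √((-27 - 1*6) + 57)*q = (-6 + 4*(-1)) + √((-27 - 1*6) + 57)*15 = (-6 - 4) + √((-27 - 6) + 57)*15 = -10 + √(-33 + 57)*15 = -10 + √24*15 = -10 + (2*√6)*15 = -10 + 30*√6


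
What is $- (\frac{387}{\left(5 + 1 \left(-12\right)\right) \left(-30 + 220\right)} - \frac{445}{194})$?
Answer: $\frac{166732}{64505} \approx 2.5848$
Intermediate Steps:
$- (\frac{387}{\left(5 + 1 \left(-12\right)\right) \left(-30 + 220\right)} - \frac{445}{194}) = - (\frac{387}{\left(5 - 12\right) 190} - \frac{445}{194}) = - (\frac{387}{\left(-7\right) 190} - \frac{445}{194}) = - (\frac{387}{-1330} - \frac{445}{194}) = - (387 \left(- \frac{1}{1330}\right) - \frac{445}{194}) = - (- \frac{387}{1330} - \frac{445}{194}) = \left(-1\right) \left(- \frac{166732}{64505}\right) = \frac{166732}{64505}$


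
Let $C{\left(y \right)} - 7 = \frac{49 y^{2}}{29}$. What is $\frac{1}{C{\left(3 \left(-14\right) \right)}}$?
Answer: $\frac{29}{86639} \approx 0.00033472$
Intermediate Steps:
$C{\left(y \right)} = 7 + \frac{49 y^{2}}{29}$
$\frac{1}{C{\left(3 \left(-14\right) \right)}} = \frac{1}{7 + \frac{49 \left(3 \left(-14\right)\right)^{2}}{29}} = \frac{1}{7 + \frac{49 \left(-42\right)^{2}}{29}} = \frac{1}{7 + \frac{49}{29} \cdot 1764} = \frac{1}{7 + \frac{86436}{29}} = \frac{1}{\frac{86639}{29}} = \frac{29}{86639}$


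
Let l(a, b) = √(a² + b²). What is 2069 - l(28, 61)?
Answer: 2069 - √4505 ≈ 2001.9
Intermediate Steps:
2069 - l(28, 61) = 2069 - √(28² + 61²) = 2069 - √(784 + 3721) = 2069 - √4505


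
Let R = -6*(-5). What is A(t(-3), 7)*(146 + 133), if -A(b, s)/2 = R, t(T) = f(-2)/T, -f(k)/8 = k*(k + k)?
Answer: -16740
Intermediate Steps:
f(k) = -16*k**2 (f(k) = -8*k*(k + k) = -8*k*2*k = -16*k**2)
t(T) = -64/T (t(T) = (-16*(-2)**2)/T = (-16*4)/T = -64/T)
R = 30
A(b, s) = -60 (A(b, s) = -2*30 = -60)
A(t(-3), 7)*(146 + 133) = -60*(146 + 133) = -60*279 = -16740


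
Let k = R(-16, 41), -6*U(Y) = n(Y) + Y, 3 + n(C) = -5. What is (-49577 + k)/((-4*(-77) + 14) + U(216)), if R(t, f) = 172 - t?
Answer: -148167/862 ≈ -171.89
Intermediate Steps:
n(C) = -8 (n(C) = -3 - 5 = -8)
U(Y) = 4/3 - Y/6 (U(Y) = -(-8 + Y)/6 = 4/3 - Y/6)
k = 188 (k = 172 - 1*(-16) = 172 + 16 = 188)
(-49577 + k)/((-4*(-77) + 14) + U(216)) = (-49577 + 188)/((-4*(-77) + 14) + (4/3 - 1/6*216)) = -49389/((308 + 14) + (4/3 - 36)) = -49389/(322 - 104/3) = -49389/862/3 = -49389*3/862 = -148167/862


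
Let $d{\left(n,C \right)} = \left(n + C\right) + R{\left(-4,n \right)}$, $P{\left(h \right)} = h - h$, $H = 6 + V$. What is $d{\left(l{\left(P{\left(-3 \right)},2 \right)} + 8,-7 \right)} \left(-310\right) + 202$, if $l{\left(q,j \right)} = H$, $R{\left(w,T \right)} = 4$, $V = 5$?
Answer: $-4758$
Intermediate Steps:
$H = 11$ ($H = 6 + 5 = 11$)
$P{\left(h \right)} = 0$
$l{\left(q,j \right)} = 11$
$d{\left(n,C \right)} = 4 + C + n$ ($d{\left(n,C \right)} = \left(n + C\right) + 4 = \left(C + n\right) + 4 = 4 + C + n$)
$d{\left(l{\left(P{\left(-3 \right)},2 \right)} + 8,-7 \right)} \left(-310\right) + 202 = \left(4 - 7 + \left(11 + 8\right)\right) \left(-310\right) + 202 = \left(4 - 7 + 19\right) \left(-310\right) + 202 = 16 \left(-310\right) + 202 = -4960 + 202 = -4758$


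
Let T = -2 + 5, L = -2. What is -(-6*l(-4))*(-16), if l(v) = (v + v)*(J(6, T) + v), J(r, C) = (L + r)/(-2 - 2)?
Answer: -3840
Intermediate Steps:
T = 3
J(r, C) = ½ - r/4 (J(r, C) = (-2 + r)/(-2 - 2) = (-2 + r)/(-4) = (-2 + r)*(-¼) = ½ - r/4)
l(v) = 2*v*(-1 + v) (l(v) = (v + v)*((½ - ¼*6) + v) = (2*v)*((½ - 3/2) + v) = (2*v)*(-1 + v) = 2*v*(-1 + v))
-(-6*l(-4))*(-16) = -(-12*(-4)*(-1 - 4))*(-16) = -(-12*(-4)*(-5))*(-16) = -(-6*40)*(-16) = -(-240)*(-16) = -1*3840 = -3840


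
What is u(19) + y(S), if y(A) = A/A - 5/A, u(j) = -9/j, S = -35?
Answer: 89/133 ≈ 0.66917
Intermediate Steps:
y(A) = 1 - 5/A
u(19) + y(S) = -9/19 + (-5 - 35)/(-35) = -9*1/19 - 1/35*(-40) = -9/19 + 8/7 = 89/133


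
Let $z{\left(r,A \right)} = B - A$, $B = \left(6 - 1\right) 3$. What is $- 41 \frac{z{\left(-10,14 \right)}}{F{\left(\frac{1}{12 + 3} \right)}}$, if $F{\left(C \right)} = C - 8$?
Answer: $\frac{615}{119} \approx 5.1681$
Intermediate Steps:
$B = 15$ ($B = 5 \cdot 3 = 15$)
$z{\left(r,A \right)} = 15 - A$
$F{\left(C \right)} = -8 + C$
$- 41 \frac{z{\left(-10,14 \right)}}{F{\left(\frac{1}{12 + 3} \right)}} = - 41 \frac{15 - 14}{-8 + \frac{1}{12 + 3}} = - 41 \frac{15 - 14}{-8 + \frac{1}{15}} = - 41 \cdot 1 \frac{1}{-8 + \frac{1}{15}} = - 41 \cdot 1 \frac{1}{- \frac{119}{15}} = - 41 \cdot 1 \left(- \frac{15}{119}\right) = \left(-41\right) \left(- \frac{15}{119}\right) = \frac{615}{119}$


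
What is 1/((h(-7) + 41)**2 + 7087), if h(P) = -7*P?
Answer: 1/15187 ≈ 6.5846e-5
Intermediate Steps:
1/((h(-7) + 41)**2 + 7087) = 1/((-7*(-7) + 41)**2 + 7087) = 1/((49 + 41)**2 + 7087) = 1/(90**2 + 7087) = 1/(8100 + 7087) = 1/15187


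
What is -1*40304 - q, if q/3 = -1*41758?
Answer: 84970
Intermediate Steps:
q = -125274 (q = 3*(-1*41758) = 3*(-41758) = -125274)
-1*40304 - q = -1*40304 - 1*(-125274) = -40304 + 125274 = 84970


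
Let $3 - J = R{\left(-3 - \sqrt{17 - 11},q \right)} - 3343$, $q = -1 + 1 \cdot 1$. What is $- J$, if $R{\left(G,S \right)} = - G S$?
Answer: $-3346$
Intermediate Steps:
$q = 0$ ($q = -1 + 1 = 0$)
$R{\left(G,S \right)} = - G S$
$J = 3346$ ($J = 3 - \left(\left(-1\right) \left(-3 - \sqrt{17 - 11}\right) 0 - 3343\right) = 3 - \left(\left(-1\right) \left(-3 - \sqrt{6}\right) 0 - 3343\right) = 3 - \left(0 - 3343\right) = 3 - -3343 = 3 + 3343 = 3346$)
$- J = \left(-1\right) 3346 = -3346$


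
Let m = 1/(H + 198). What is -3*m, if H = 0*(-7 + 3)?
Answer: -1/66 ≈ -0.015152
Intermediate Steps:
H = 0 (H = 0*(-4) = 0)
m = 1/198 (m = 1/(0 + 198) = 1/198 ≈ 0.0050505)
-3*m = -3*1/198 = -1/66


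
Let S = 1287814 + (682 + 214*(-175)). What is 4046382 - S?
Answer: 2795336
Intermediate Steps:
S = 1251046 (S = 1287814 + (682 - 37450) = 1287814 - 36768 = 1251046)
4046382 - S = 4046382 - 1*1251046 = 4046382 - 1251046 = 2795336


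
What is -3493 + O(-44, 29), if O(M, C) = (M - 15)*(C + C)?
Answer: -6915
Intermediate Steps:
O(M, C) = 2*C*(-15 + M) (O(M, C) = (-15 + M)*(2*C) = 2*C*(-15 + M))
-3493 + O(-44, 29) = -3493 + 2*29*(-15 - 44) = -3493 + 2*29*(-59) = -3493 - 3422 = -6915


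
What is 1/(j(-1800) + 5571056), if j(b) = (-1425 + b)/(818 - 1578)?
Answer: 152/846801157 ≈ 1.7950e-7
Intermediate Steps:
j(b) = 15/8 - b/760 (j(b) = (-1425 + b)/(-760) = (-1425 + b)*(-1/760) = 15/8 - b/760)
1/(j(-1800) + 5571056) = 1/((15/8 - 1/760*(-1800)) + 5571056) = 1/((15/8 + 45/19) + 5571056) = 1/(645/152 + 5571056) = 1/(846801157/152) = 152/846801157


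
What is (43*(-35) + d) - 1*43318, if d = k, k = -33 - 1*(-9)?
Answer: -44847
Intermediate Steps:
k = -24 (k = -33 + 9 = -24)
d = -24
(43*(-35) + d) - 1*43318 = (43*(-35) - 24) - 1*43318 = (-1505 - 24) - 43318 = -1529 - 43318 = -44847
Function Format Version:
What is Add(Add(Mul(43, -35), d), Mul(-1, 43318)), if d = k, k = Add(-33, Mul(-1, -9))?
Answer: -44847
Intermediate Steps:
k = -24 (k = Add(-33, 9) = -24)
d = -24
Add(Add(Mul(43, -35), d), Mul(-1, 43318)) = Add(Add(Mul(43, -35), -24), Mul(-1, 43318)) = Add(Add(-1505, -24), -43318) = Add(-1529, -43318) = -44847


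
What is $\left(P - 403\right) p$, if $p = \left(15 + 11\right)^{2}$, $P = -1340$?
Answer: $-1178268$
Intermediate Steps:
$p = 676$ ($p = 26^{2} = 676$)
$\left(P - 403\right) p = \left(-1340 - 403\right) 676 = \left(-1743\right) 676 = -1178268$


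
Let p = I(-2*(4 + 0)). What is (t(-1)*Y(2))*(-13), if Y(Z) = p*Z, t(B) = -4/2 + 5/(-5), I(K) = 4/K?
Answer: -39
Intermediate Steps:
p = -½ (p = 4/((-2*(4 + 0))) = 4/((-2*4)) = 4/(-8) = 4*(-⅛) = -½ ≈ -0.50000)
t(B) = -3 (t(B) = -4*½ + 5*(-⅕) = -2 - 1 = -3)
Y(Z) = -Z/2
(t(-1)*Y(2))*(-13) = -(-3)*2/2*(-13) = -3*(-1)*(-13) = 3*(-13) = -39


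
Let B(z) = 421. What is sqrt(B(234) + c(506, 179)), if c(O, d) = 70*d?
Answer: 3*sqrt(1439) ≈ 113.80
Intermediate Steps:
sqrt(B(234) + c(506, 179)) = sqrt(421 + 70*179) = sqrt(421 + 12530) = sqrt(12951) = 3*sqrt(1439)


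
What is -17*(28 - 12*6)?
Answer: 748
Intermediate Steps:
-17*(28 - 12*6) = -17*(28 - 72) = -17*(-44) = 748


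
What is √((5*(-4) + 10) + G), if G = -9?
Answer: I*√19 ≈ 4.3589*I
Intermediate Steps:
√((5*(-4) + 10) + G) = √((5*(-4) + 10) - 9) = √((-20 + 10) - 9) = √(-10 - 9) = √(-19) = I*√19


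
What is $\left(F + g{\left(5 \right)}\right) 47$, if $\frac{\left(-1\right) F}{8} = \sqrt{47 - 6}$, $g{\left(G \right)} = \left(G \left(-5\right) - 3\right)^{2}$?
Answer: $36848 - 376 \sqrt{41} \approx 34440.0$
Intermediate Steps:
$g{\left(G \right)} = \left(-3 - 5 G\right)^{2}$ ($g{\left(G \right)} = \left(- 5 G - 3\right)^{2} = \left(-3 - 5 G\right)^{2}$)
$F = - 8 \sqrt{41}$ ($F = - 8 \sqrt{47 - 6} = - 8 \sqrt{41} \approx -51.225$)
$\left(F + g{\left(5 \right)}\right) 47 = \left(- 8 \sqrt{41} + \left(3 + 5 \cdot 5\right)^{2}\right) 47 = \left(- 8 \sqrt{41} + \left(3 + 25\right)^{2}\right) 47 = \left(- 8 \sqrt{41} + 28^{2}\right) 47 = \left(- 8 \sqrt{41} + 784\right) 47 = \left(784 - 8 \sqrt{41}\right) 47 = 36848 - 376 \sqrt{41}$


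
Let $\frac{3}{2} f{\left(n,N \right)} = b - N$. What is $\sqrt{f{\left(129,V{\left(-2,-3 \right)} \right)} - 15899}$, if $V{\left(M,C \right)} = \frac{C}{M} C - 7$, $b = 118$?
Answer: $\frac{i \sqrt{142314}}{3} \approx 125.75 i$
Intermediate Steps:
$V{\left(M,C \right)} = -7 + \frac{C^{2}}{M}$ ($V{\left(M,C \right)} = \frac{C^{2}}{M} - 7 = -7 + \frac{C^{2}}{M}$)
$f{\left(n,N \right)} = \frac{236}{3} - \frac{2 N}{3}$ ($f{\left(n,N \right)} = \frac{2 \left(118 - N\right)}{3} = \frac{236}{3} - \frac{2 N}{3}$)
$\sqrt{f{\left(129,V{\left(-2,-3 \right)} \right)} - 15899} = \sqrt{\left(\frac{236}{3} - \frac{2 \left(-7 + \frac{\left(-3\right)^{2}}{-2}\right)}{3}\right) - 15899} = \sqrt{\left(\frac{236}{3} - \frac{2 \left(-7 + 9 \left(- \frac{1}{2}\right)\right)}{3}\right) - 15899} = \sqrt{\left(\frac{236}{3} - \frac{2 \left(-7 - \frac{9}{2}\right)}{3}\right) - 15899} = \sqrt{\left(\frac{236}{3} - - \frac{23}{3}\right) - 15899} = \sqrt{\left(\frac{236}{3} + \frac{23}{3}\right) - 15899} = \sqrt{\frac{259}{3} - 15899} = \sqrt{- \frac{47438}{3}} = \frac{i \sqrt{142314}}{3}$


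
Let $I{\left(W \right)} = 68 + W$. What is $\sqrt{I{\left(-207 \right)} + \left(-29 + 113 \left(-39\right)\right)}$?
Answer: $5 i \sqrt{183} \approx 67.639 i$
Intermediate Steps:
$\sqrt{I{\left(-207 \right)} + \left(-29 + 113 \left(-39\right)\right)} = \sqrt{\left(68 - 207\right) + \left(-29 + 113 \left(-39\right)\right)} = \sqrt{-139 - 4436} = \sqrt{-4575} = 5 i \sqrt{183}$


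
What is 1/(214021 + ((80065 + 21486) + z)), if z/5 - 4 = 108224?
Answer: 1/856712 ≈ 1.1673e-6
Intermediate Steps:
z = 541140 (z = 20 + 5*108224 = 20 + 541120 = 541140)
1/(214021 + ((80065 + 21486) + z)) = 1/(214021 + ((80065 + 21486) + 541140)) = 1/(214021 + (101551 + 541140)) = 1/(214021 + 642691) = 1/856712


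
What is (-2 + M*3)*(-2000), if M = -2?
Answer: 16000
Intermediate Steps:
(-2 + M*3)*(-2000) = (-2 - 2*3)*(-2000) = (-2 - 6)*(-2000) = -8*(-2000) = 16000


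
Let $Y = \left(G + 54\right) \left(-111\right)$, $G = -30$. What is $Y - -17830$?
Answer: $15166$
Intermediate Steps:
$Y = -2664$ ($Y = \left(-30 + 54\right) \left(-111\right) = 24 \left(-111\right) = -2664$)
$Y - -17830 = -2664 - -17830 = -2664 + 17830 = 15166$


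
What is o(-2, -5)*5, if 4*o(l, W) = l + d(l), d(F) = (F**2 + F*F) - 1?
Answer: 25/4 ≈ 6.2500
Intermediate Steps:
d(F) = -1 + 2*F**2 (d(F) = (F**2 + F**2) - 1 = 2*F**2 - 1 = -1 + 2*F**2)
o(l, W) = -1/4 + l**2/2 + l/4 (o(l, W) = (l + (-1 + 2*l**2))/4 = (-1 + l + 2*l**2)/4 = -1/4 + l**2/2 + l/4)
o(-2, -5)*5 = (-1/4 + (1/2)*(-2)**2 + (1/4)*(-2))*5 = (-1/4 + (1/2)*4 - 1/2)*5 = (-1/4 + 2 - 1/2)*5 = (5/4)*5 = 25/4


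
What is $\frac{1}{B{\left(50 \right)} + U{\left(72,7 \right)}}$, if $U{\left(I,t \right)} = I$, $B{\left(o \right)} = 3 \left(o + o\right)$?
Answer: $\frac{1}{372} \approx 0.0026882$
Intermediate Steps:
$B{\left(o \right)} = 6 o$ ($B{\left(o \right)} = 3 \cdot 2 o = 6 o$)
$\frac{1}{B{\left(50 \right)} + U{\left(72,7 \right)}} = \frac{1}{6 \cdot 50 + 72} = \frac{1}{300 + 72} = \frac{1}{372}$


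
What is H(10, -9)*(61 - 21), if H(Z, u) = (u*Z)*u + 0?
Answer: 32400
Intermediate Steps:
H(Z, u) = Z*u**2 (H(Z, u) = (Z*u)*u + 0 = Z*u**2 + 0 = Z*u**2)
H(10, -9)*(61 - 21) = (10*(-9)**2)*(61 - 21) = (10*81)*40 = 810*40 = 32400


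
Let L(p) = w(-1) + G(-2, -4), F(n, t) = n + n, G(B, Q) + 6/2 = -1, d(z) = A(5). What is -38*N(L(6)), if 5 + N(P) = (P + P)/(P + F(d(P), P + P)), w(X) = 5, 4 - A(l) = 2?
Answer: 874/5 ≈ 174.80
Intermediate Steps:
A(l) = 2 (A(l) = 4 - 1*2 = 4 - 2 = 2)
d(z) = 2
G(B, Q) = -4 (G(B, Q) = -3 - 1 = -4)
F(n, t) = 2*n
L(p) = 1 (L(p) = 5 - 4 = 1)
N(P) = -5 + 2*P/(4 + P) (N(P) = -5 + (P + P)/(P + 2*2) = -5 + (2*P)/(P + 4) = -5 + (2*P)/(4 + P) = -5 + 2*P/(4 + P))
-38*N(L(6)) = -38*(-20 - 3*1)/(4 + 1) = -38*(-20 - 3)/5 = -38*(-23)/5 = -38*(-23/5) = 874/5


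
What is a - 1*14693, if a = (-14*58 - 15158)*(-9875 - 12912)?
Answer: 363893697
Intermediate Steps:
a = 363908390 (a = (-812 - 15158)*(-22787) = -15970*(-22787) = 363908390)
a - 1*14693 = 363908390 - 1*14693 = 363908390 - 14693 = 363893697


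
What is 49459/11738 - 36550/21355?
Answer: 125434609/50132998 ≈ 2.5020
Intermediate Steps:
49459/11738 - 36550/21355 = 49459*(1/11738) - 36550*1/21355 = 49459/11738 - 7310/4271 = 125434609/50132998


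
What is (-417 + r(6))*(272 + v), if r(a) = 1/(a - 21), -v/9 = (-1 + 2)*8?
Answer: -250240/3 ≈ -83413.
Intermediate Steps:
v = -72 (v = -9*(-1 + 2)*8 = -9*8 = -72)
r(a) = 1/(-21 + a)
(-417 + r(6))*(272 + v) = (-417 + 1/(-21 + 6))*(272 - 72) = (-417 + 1/(-15))*200 = (-417 - 1/15)*200 = -6256/15*200 = -250240/3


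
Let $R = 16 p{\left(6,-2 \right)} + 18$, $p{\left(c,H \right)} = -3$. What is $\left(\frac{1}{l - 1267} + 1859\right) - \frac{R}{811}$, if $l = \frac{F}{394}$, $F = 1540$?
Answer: $\frac{375154098124}{201800319} \approx 1859.0$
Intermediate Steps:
$l = \frac{770}{197}$ ($l = \frac{1540}{394} = 1540 \cdot \frac{1}{394} = \frac{770}{197} \approx 3.9086$)
$R = -30$ ($R = 16 \left(-3\right) + 18 = -48 + 18 = -30$)
$\left(\frac{1}{l - 1267} + 1859\right) - \frac{R}{811} = \left(\frac{1}{\frac{770}{197} - 1267} + 1859\right) - - \frac{30}{811} = \left(\frac{1}{- \frac{248829}{197}} + 1859\right) + \frac{30}{811} = \left(- \frac{197}{248829} + 1859\right) + \frac{30}{811} = \frac{462572914}{248829} + \frac{30}{811} = \frac{375154098124}{201800319}$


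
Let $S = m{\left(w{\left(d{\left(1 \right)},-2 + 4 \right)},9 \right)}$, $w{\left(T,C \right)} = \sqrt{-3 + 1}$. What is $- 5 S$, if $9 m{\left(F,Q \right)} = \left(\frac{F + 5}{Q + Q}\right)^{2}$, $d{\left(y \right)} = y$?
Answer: $- \frac{115}{2916} - \frac{25 i \sqrt{2}}{1458} \approx -0.039438 - 0.024249 i$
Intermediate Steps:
$w{\left(T,C \right)} = i \sqrt{2}$ ($w{\left(T,C \right)} = \sqrt{-2} = i \sqrt{2}$)
$m{\left(F,Q \right)} = \frac{\left(5 + F\right)^{2}}{36 Q^{2}}$ ($m{\left(F,Q \right)} = \frac{\left(\frac{F + 5}{Q + Q}\right)^{2}}{9} = \frac{\left(\frac{5 + F}{2 Q}\right)^{2}}{9} = \frac{\frac{1}{4} \frac{1}{Q^{2}} \left(5 + F\right)^{2}}{9} = \frac{\left(5 + F\right)^{2}}{36 Q^{2}}$)
$S = \frac{\left(5 + i \sqrt{2}\right)^{2}}{2916}$ ($S = \frac{\left(5 + i \sqrt{2}\right)^{2}}{36 \cdot 81} = \frac{1}{36} \cdot \frac{1}{81} \left(5 + i \sqrt{2}\right)^{2} = \frac{\left(5 + i \sqrt{2}\right)^{2}}{2916} \approx 0.0078875 + 0.0048498 i$)
$- 5 S = - 5 \frac{\left(5 + i \sqrt{2}\right)^{2}}{2916} = - \frac{5 \left(5 + i \sqrt{2}\right)^{2}}{2916}$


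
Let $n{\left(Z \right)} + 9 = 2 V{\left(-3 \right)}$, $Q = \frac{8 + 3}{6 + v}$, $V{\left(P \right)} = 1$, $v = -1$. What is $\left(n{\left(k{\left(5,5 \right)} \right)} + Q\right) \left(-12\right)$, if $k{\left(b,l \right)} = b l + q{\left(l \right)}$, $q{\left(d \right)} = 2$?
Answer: $\frac{288}{5} \approx 57.6$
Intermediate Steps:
$k{\left(b,l \right)} = 2 + b l$ ($k{\left(b,l \right)} = b l + 2 = 2 + b l$)
$Q = \frac{11}{5}$ ($Q = \frac{8 + 3}{6 - 1} = \frac{11}{5} \approx 2.2$)
$n{\left(Z \right)} = -7$ ($n{\left(Z \right)} = -9 + 2 \cdot 1 = -9 + 2 = -7$)
$\left(n{\left(k{\left(5,5 \right)} \right)} + Q\right) \left(-12\right) = \left(-7 + \frac{11}{5}\right) \left(-12\right) = \left(- \frac{24}{5}\right) \left(-12\right) = \frac{288}{5}$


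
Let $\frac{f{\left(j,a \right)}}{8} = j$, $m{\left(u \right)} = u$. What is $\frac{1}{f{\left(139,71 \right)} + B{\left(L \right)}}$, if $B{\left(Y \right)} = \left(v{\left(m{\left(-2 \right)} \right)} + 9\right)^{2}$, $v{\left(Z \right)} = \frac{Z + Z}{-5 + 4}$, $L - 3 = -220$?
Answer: $\frac{1}{1281} \approx 0.00078064$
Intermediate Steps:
$L = -217$ ($L = 3 - 220 = -217$)
$v{\left(Z \right)} = - 2 Z$ ($v{\left(Z \right)} = \frac{2 Z}{-1} = 2 Z \left(-1\right) = - 2 Z$)
$B{\left(Y \right)} = 169$ ($B{\left(Y \right)} = \left(\left(-2\right) \left(-2\right) + 9\right)^{2} = \left(4 + 9\right)^{2} = 13^{2} = 169$)
$f{\left(j,a \right)} = 8 j$
$\frac{1}{f{\left(139,71 \right)} + B{\left(L \right)}} = \frac{1}{8 \cdot 139 + 169} = \frac{1}{1112 + 169} = \frac{1}{1281}$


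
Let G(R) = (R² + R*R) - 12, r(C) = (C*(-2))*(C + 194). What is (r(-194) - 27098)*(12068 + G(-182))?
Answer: -2121881792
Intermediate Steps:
r(C) = -2*C*(194 + C) (r(C) = (-2*C)*(194 + C) = -2*C*(194 + C))
G(R) = -12 + 2*R² (G(R) = (R² + R²) - 12 = 2*R² - 12 = -12 + 2*R²)
(r(-194) - 27098)*(12068 + G(-182)) = (-2*(-194)*(194 - 194) - 27098)*(12068 + (-12 + 2*(-182)²)) = (-2*(-194)*0 - 27098)*(12068 + (-12 + 2*33124)) = (0 - 27098)*(12068 + (-12 + 66248)) = -27098*(12068 + 66236) = -27098*78304 = -2121881792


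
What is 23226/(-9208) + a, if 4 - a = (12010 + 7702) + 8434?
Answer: -129577381/4604 ≈ -28145.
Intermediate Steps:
a = -28142 (a = 4 - ((12010 + 7702) + 8434) = 4 - (19712 + 8434) = 4 - 1*28146 = 4 - 28146 = -28142)
23226/(-9208) + a = 23226/(-9208) - 28142 = 23226*(-1/9208) - 28142 = -11613/4604 - 28142 = -129577381/4604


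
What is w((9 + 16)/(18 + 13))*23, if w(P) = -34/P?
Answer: -24242/25 ≈ -969.68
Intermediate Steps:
w((9 + 16)/(18 + 13))*23 = -34*(18 + 13)/(9 + 16)*23 = -34/(25/31)*23 = -34/(25*(1/31))*23 = -34/25/31*23 = -34*31/25*23 = -1054/25*23 = -24242/25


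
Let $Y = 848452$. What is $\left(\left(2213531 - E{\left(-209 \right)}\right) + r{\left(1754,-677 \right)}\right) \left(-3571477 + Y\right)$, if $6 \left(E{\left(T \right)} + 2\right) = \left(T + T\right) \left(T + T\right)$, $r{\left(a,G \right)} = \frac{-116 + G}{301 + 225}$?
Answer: $- \frac{3128755981872025}{526} \approx -5.9482 \cdot 10^{12}$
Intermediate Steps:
$r{\left(a,G \right)} = - \frac{58}{263} + \frac{G}{526}$ ($r{\left(a,G \right)} = \frac{-116 + G}{526} = \left(-116 + G\right) \frac{1}{526} = - \frac{58}{263} + \frac{G}{526}$)
$E{\left(T \right)} = -2 + \frac{2 T^{2}}{3}$ ($E{\left(T \right)} = -2 + \frac{\left(T + T\right) \left(T + T\right)}{6} = -2 + \frac{2 T 2 T}{6} = -2 + \frac{4 T^{2}}{6} = -2 + \frac{2 T^{2}}{3}$)
$\left(\left(2213531 - E{\left(-209 \right)}\right) + r{\left(1754,-677 \right)}\right) \left(-3571477 + Y\right) = \left(\left(2213531 - \left(-2 + \frac{2 \left(-209\right)^{2}}{3}\right)\right) + \left(- \frac{58}{263} + \frac{1}{526} \left(-677\right)\right)\right) \left(-3571477 + 848452\right) = \left(\left(2213531 - \left(-2 + \frac{2}{3} \cdot 43681\right)\right) - \frac{793}{526}\right) \left(-2723025\right) = \left(\left(2213531 - \left(-2 + \frac{87362}{3}\right)\right) - \frac{793}{526}\right) \left(-2723025\right) = \left(\left(2213531 - \frac{87356}{3}\right) - \frac{793}{526}\right) \left(-2723025\right) = \left(\frac{6553237}{3} - \frac{793}{526}\right) \left(-2723025\right) = \frac{3447000283}{1578} \left(-2723025\right) = - \frac{3128755981872025}{526}$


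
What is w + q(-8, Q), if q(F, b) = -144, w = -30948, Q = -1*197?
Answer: -31092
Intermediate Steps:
Q = -197
w + q(-8, Q) = -30948 - 144 = -31092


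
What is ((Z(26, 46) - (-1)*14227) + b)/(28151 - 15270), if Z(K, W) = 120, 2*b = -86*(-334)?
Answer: 28709/12881 ≈ 2.2288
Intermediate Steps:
b = 14362 (b = (-86*(-334))/2 = (½)*28724 = 14362)
((Z(26, 46) - (-1)*14227) + b)/(28151 - 15270) = ((120 - (-1)*14227) + 14362)/(28151 - 15270) = ((120 - 1*(-14227)) + 14362)/12881 = ((120 + 14227) + 14362)*(1/12881) = (14347 + 14362)*(1/12881) = 28709*(1/12881) = 28709/12881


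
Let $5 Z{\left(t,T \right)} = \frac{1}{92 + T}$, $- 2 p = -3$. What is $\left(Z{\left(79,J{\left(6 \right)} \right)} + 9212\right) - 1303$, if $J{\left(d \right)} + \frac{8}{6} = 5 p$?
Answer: $\frac{23292011}{2945} \approx 7909.0$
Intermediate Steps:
$p = \frac{3}{2}$ ($p = \left(- \frac{1}{2}\right) \left(-3\right) = \frac{3}{2} \approx 1.5$)
$J{\left(d \right)} = \frac{37}{6}$ ($J{\left(d \right)} = - \frac{4}{3} + 5 \cdot \frac{3}{2} = - \frac{4}{3} + \frac{15}{2} = \frac{37}{6}$)
$Z{\left(t,T \right)} = \frac{1}{5 \left(92 + T\right)}$
$\left(Z{\left(79,J{\left(6 \right)} \right)} + 9212\right) - 1303 = \left(\frac{1}{5 \left(92 + \frac{37}{6}\right)} + 9212\right) - 1303 = \left(\frac{1}{5 \cdot \frac{589}{6}} + 9212\right) - 1303 = \left(\frac{1}{5} \cdot \frac{6}{589} + 9212\right) - 1303 = \left(\frac{6}{2945} + 9212\right) - 1303 = \frac{27129346}{2945} - 1303 = \frac{23292011}{2945}$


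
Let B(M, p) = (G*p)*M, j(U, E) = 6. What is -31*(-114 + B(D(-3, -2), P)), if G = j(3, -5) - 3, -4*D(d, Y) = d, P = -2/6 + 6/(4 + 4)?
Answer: 56079/16 ≈ 3504.9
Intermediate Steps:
P = 5/12 (P = -2*⅙ + 6/8 = -⅓ + 6*(⅛) = -⅓ + ¾ = 5/12 ≈ 0.41667)
D(d, Y) = -d/4
G = 3 (G = 6 - 3 = 3)
B(M, p) = 3*M*p (B(M, p) = (3*p)*M = 3*M*p)
-31*(-114 + B(D(-3, -2), P)) = -31*(-114 + 3*(-¼*(-3))*(5/12)) = -31*(-114 + 3*(¾)*(5/12)) = -31*(-114 + 15/16) = -31*(-1809/16) = 56079/16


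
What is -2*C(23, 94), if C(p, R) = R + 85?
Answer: -358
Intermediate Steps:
C(p, R) = 85 + R
-2*C(23, 94) = -2*(85 + 94) = -2*179 = -358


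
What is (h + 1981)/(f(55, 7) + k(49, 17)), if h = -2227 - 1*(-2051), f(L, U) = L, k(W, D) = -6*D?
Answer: -1805/47 ≈ -38.404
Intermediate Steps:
h = -176 (h = -2227 + 2051 = -176)
(h + 1981)/(f(55, 7) + k(49, 17)) = (-176 + 1981)/(55 - 6*17) = 1805/(55 - 102) = 1805/(-47) = 1805*(-1/47) = -1805/47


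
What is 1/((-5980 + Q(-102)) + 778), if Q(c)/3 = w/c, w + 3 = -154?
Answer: -34/176711 ≈ -0.00019240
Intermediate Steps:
w = -157 (w = -3 - 154 = -157)
Q(c) = -471/c (Q(c) = 3*(-157/c) = -471/c)
1/((-5980 + Q(-102)) + 778) = 1/((-5980 - 471/(-102)) + 778) = 1/((-5980 - 471*(-1/102)) + 778) = 1/((-5980 + 157/34) + 778) = 1/(-203163/34 + 778) = 1/(-176711/34) = -34/176711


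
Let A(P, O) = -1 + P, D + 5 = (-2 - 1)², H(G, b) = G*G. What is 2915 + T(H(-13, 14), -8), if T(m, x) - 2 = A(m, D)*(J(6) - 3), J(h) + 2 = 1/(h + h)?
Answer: 2091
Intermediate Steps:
J(h) = -2 + 1/(2*h) (J(h) = -2 + 1/(h + h) = -2 + 1/(2*h))
H(G, b) = G²
D = 4 (D = -5 + (-2 - 1)² = -5 + (-3)² = -5 + 9 = 4)
T(m, x) = 83/12 - 59*m/12 (T(m, x) = 2 + (-1 + m)*((-2 + (½)/6) - 3) = 2 + (-1 + m)*((-2 + (½)*(⅙)) - 3) = 2 + (-1 + m)*((-2 + 1/12) - 3) = 2 + (-1 + m)*(-23/12 - 3) = 2 + (-1 + m)*(-59/12) = 2 + (59/12 - 59*m/12) = 83/12 - 59*m/12)
2915 + T(H(-13, 14), -8) = 2915 + (83/12 - 59/12*(-13)²) = 2915 + (83/12 - 59/12*169) = 2915 + (83/12 - 9971/12) = 2915 - 824 = 2091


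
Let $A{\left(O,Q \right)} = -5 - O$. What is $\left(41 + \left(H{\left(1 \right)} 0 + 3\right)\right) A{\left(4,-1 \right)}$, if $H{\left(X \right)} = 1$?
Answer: $-396$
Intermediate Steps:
$\left(41 + \left(H{\left(1 \right)} 0 + 3\right)\right) A{\left(4,-1 \right)} = \left(41 + \left(1 \cdot 0 + 3\right)\right) \left(-5 - 4\right) = \left(41 + \left(0 + 3\right)\right) \left(-5 - 4\right) = \left(41 + 3\right) \left(-9\right) = 44 \left(-9\right) = -396$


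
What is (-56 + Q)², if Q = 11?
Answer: 2025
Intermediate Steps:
(-56 + Q)² = (-56 + 11)² = (-45)² = 2025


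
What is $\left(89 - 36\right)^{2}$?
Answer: $2809$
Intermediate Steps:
$\left(89 - 36\right)^{2} = 53^{2} = 2809$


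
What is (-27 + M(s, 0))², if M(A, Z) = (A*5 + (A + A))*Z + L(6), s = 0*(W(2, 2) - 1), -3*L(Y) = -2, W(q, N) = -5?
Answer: 6241/9 ≈ 693.44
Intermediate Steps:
L(Y) = ⅔ (L(Y) = -⅓*(-2) = ⅔)
s = 0 (s = 0*(-5 - 1) = 0*(-6) = 0)
M(A, Z) = ⅔ + 7*A*Z (M(A, Z) = (A*5 + (A + A))*Z + ⅔ = (5*A + 2*A)*Z + ⅔ = (7*A)*Z + ⅔ = 7*A*Z + ⅔ = ⅔ + 7*A*Z)
(-27 + M(s, 0))² = (-27 + (⅔ + 7*0*0))² = (-27 + (⅔ + 0))² = (-27 + ⅔)² = (-79/3)² = 6241/9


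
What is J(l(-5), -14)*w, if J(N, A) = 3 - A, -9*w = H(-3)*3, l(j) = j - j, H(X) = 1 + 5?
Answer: -34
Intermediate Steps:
H(X) = 6
l(j) = 0
w = -2 (w = -2*3/3 = -⅑*18 = -2)
J(l(-5), -14)*w = (3 - 1*(-14))*(-2) = (3 + 14)*(-2) = 17*(-2) = -34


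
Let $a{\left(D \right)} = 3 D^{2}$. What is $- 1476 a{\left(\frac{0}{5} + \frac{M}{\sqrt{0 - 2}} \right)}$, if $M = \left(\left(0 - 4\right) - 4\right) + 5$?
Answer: $19926$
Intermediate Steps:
$M = -3$ ($M = \left(-4 - 4\right) + 5 = -8 + 5 = -3$)
$- 1476 a{\left(\frac{0}{5} + \frac{M}{\sqrt{0 - 2}} \right)} = - 1476 \cdot 3 \left(\frac{0}{5} - \frac{3}{\sqrt{0 - 2}}\right)^{2} = - 1476 \cdot 3 \left(0 \cdot \frac{1}{5} - \frac{3}{\sqrt{-2}}\right)^{2} = - 1476 \cdot 3 \left(0 - \frac{3}{i \sqrt{2}}\right)^{2} = - 1476 \cdot 3 \left(0 - 3 \left(- \frac{i \sqrt{2}}{2}\right)\right)^{2} = - 1476 \cdot 3 \left(0 + \frac{3 i \sqrt{2}}{2}\right)^{2} = - 1476 \cdot 3 \left(\frac{3 i \sqrt{2}}{2}\right)^{2} = - 1476 \cdot 3 \left(- \frac{9}{2}\right) = \left(-1476\right) \left(- \frac{27}{2}\right) = 19926$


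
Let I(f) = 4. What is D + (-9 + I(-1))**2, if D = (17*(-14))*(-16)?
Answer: 3833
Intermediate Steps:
D = 3808 (D = -238*(-16) = 3808)
D + (-9 + I(-1))**2 = 3808 + (-9 + 4)**2 = 3808 + (-5)**2 = 3808 + 25 = 3833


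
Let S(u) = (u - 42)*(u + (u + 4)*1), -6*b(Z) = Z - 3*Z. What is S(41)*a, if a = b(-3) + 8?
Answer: -602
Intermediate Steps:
b(Z) = Z/3 (b(Z) = -(Z - 3*Z)/6 = -(-1)*Z/3 = Z/3)
S(u) = (-42 + u)*(4 + 2*u) (S(u) = (-42 + u)*(u + (4 + u)*1) = (-42 + u)*(u + (4 + u)) = (-42 + u)*(4 + 2*u))
a = 7 (a = (1/3)*(-3) + 8 = -1 + 8 = 7)
S(41)*a = (-168 - 80*41 + 2*41**2)*7 = (-168 - 3280 + 2*1681)*7 = (-168 - 3280 + 3362)*7 = -86*7 = -602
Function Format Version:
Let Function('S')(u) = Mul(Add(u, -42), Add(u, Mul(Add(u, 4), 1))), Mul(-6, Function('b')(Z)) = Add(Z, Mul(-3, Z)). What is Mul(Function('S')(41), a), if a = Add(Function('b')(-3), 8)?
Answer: -602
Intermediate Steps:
Function('b')(Z) = Mul(Rational(1, 3), Z) (Function('b')(Z) = Mul(Rational(-1, 6), Add(Z, Mul(-3, Z))) = Mul(Rational(-1, 6), Mul(-2, Z)) = Mul(Rational(1, 3), Z))
Function('S')(u) = Mul(Add(-42, u), Add(4, Mul(2, u))) (Function('S')(u) = Mul(Add(-42, u), Add(u, Mul(Add(4, u), 1))) = Mul(Add(-42, u), Add(u, Add(4, u))) = Mul(Add(-42, u), Add(4, Mul(2, u))))
a = 7 (a = Add(Mul(Rational(1, 3), -3), 8) = Add(-1, 8) = 7)
Mul(Function('S')(41), a) = Mul(Add(-168, Mul(-80, 41), Mul(2, Pow(41, 2))), 7) = Mul(Add(-168, -3280, Mul(2, 1681)), 7) = Mul(Add(-168, -3280, 3362), 7) = Mul(-86, 7) = -602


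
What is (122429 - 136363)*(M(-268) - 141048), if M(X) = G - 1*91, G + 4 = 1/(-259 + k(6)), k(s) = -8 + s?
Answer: 513305206616/261 ≈ 1.9667e+9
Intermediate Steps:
G = -1045/261 (G = -4 + 1/(-259 + (-8 + 6)) = -4 + 1/(-259 - 2) = -4 + 1/(-261) = -4 - 1/261 = -1045/261 ≈ -4.0038)
M(X) = -24796/261 (M(X) = -1045/261 - 1*91 = -1045/261 - 91 = -24796/261)
(122429 - 136363)*(M(-268) - 141048) = (122429 - 136363)*(-24796/261 - 141048) = -13934*(-36838324/261) = 513305206616/261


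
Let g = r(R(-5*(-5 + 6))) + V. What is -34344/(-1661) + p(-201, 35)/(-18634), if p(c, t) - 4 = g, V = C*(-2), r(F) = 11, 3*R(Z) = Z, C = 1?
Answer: 58176773/2813734 ≈ 20.676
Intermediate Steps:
R(Z) = Z/3
V = -2 (V = 1*(-2) = -2)
g = 9 (g = 11 - 2 = 9)
p(c, t) = 13 (p(c, t) = 4 + 9 = 13)
-34344/(-1661) + p(-201, 35)/(-18634) = -34344/(-1661) + 13/(-18634) = -34344*(-1/1661) + 13*(-1/18634) = 34344/1661 - 13/18634 = 58176773/2813734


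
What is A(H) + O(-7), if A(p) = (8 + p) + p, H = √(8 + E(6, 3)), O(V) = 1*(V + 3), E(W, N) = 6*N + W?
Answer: 4 + 8*√2 ≈ 15.314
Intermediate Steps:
E(W, N) = W + 6*N
O(V) = 3 + V (O(V) = 1*(3 + V) = 3 + V)
H = 4*√2 (H = √(8 + (6 + 6*3)) = √(8 + (6 + 18)) = √(8 + 24) = √32 = 4*√2 ≈ 5.6569)
A(p) = 8 + 2*p
A(H) + O(-7) = (8 + 2*(4*√2)) + (3 - 7) = (8 + 8*√2) - 4 = 4 + 8*√2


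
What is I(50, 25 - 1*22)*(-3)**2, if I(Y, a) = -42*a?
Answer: -1134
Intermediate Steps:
I(50, 25 - 1*22)*(-3)**2 = -42*(25 - 1*22)*(-3)**2 = -42*(25 - 22)*9 = -42*3*9 = -126*9 = -1134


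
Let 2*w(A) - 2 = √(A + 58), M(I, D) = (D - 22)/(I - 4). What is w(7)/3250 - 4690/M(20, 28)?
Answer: -121939997/9750 + √65/6500 ≈ -12507.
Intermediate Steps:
M(I, D) = (-22 + D)/(-4 + I)
w(A) = 1 + √(58 + A)/2 (w(A) = 1 + √(A + 58)/2 = 1 + √(58 + A)/2)
w(7)/3250 - 4690/M(20, 28) = (1 + √(58 + 7)/2)/3250 - 4690*(-4 + 20)/(-22 + 28) = (1 + √65/2)*(1/3250) - 4690/(6/16) = (1/3250 + √65/6500) - 4690/((1/16)*6) = (1/3250 + √65/6500) - 4690/3/8 = (1/3250 + √65/6500) - 4690*8/3 = (1/3250 + √65/6500) - 37520/3 = -121939997/9750 + √65/6500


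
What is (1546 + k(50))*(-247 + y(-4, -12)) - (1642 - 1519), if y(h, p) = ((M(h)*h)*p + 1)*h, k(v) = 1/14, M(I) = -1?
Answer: -1278777/14 ≈ -91341.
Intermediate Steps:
k(v) = 1/14
y(h, p) = h*(1 - h*p) (y(h, p) = ((-h)*p + 1)*h = (-h*p + 1)*h = (1 - h*p)*h = h*(1 - h*p))
(1546 + k(50))*(-247 + y(-4, -12)) - (1642 - 1519) = (1546 + 1/14)*(-247 - 4*(1 - 1*(-4)*(-12))) - (1642 - 1519) = 21645*(-247 - 4*(1 - 48))/14 - 1*123 = 21645*(-247 - 4*(-47))/14 - 123 = 21645*(-247 + 188)/14 - 123 = (21645/14)*(-59) - 123 = -1277055/14 - 123 = -1278777/14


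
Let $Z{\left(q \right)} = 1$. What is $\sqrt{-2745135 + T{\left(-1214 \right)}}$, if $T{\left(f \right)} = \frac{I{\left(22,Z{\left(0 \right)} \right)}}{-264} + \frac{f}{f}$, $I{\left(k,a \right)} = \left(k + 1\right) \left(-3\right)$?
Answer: $\frac{i \sqrt{5314578918}}{44} \approx 1656.8 i$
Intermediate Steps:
$I{\left(k,a \right)} = -3 - 3 k$ ($I{\left(k,a \right)} = \left(1 + k\right) \left(-3\right) = -3 - 3 k$)
$T{\left(f \right)} = \frac{111}{88}$ ($T{\left(f \right)} = \frac{-3 - 66}{-264} + \frac{f}{f} = \left(-3 - 66\right) \left(- \frac{1}{264}\right) + 1 = \left(-69\right) \left(- \frac{1}{264}\right) + 1 = \frac{23}{88} + 1 = \frac{111}{88}$)
$\sqrt{-2745135 + T{\left(-1214 \right)}} = \sqrt{-2745135 + \frac{111}{88}} = \sqrt{- \frac{241571769}{88}} = \frac{i \sqrt{5314578918}}{44}$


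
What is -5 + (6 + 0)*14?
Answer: 79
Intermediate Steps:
-5 + (6 + 0)*14 = -5 + 6*14 = -5 + 84 = 79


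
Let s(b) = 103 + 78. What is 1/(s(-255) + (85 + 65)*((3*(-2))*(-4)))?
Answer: 1/3781 ≈ 0.00026448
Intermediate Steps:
s(b) = 181
1/(s(-255) + (85 + 65)*((3*(-2))*(-4))) = 1/(181 + (85 + 65)*((3*(-2))*(-4))) = 1/(181 + 150*(-6*(-4))) = 1/(181 + 150*24) = 1/(181 + 3600) = 1/3781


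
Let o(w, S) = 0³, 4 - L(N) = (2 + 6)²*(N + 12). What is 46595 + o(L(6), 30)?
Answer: 46595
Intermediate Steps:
L(N) = -764 - 64*N (L(N) = 4 - (2 + 6)²*(N + 12) = 4 - 8²*(12 + N) = 4 - 64*(12 + N) = 4 - (768 + 64*N) = 4 + (-768 - 64*N) = -764 - 64*N)
o(w, S) = 0
46595 + o(L(6), 30) = 46595 + 0 = 46595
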